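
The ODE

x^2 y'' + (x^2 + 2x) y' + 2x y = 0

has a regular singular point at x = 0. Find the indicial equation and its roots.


Divide by x^2 to reach normal form y'' + P_1(x) y' + P_2(x) y = 0 with P_1(x) = 1 + 2/x and P_2(x) = 2/x.
x = 0 is a singular point because the y'-coefficient 1 + 2/x has a pole at x = 0 and the y-coefficient 2/x has a pole at x = 0.
It is a regular singular point because x P_1(x) = p(x) = x + 2 and x^2 P_2(x) = q(x) = 2x are polynomials, hence analytic at x = 0.
p(0) = 2,  q(0) = 0.
Indicial equation: r(r-1) + p(0) r + q(0) = 0, i.e. r^2 + (p(0) - 1) r + q(0) = 0, i.e. r^2 + 1 r = 0.
Discriminant: (1)^2 - 4(0) = 1, so r = (-1 ± 1)/2.
Solving: r_1 = 0, r_2 = -1.

indicial: r^2 + 1 r = 0; roots r_1 = 0, r_2 = -1


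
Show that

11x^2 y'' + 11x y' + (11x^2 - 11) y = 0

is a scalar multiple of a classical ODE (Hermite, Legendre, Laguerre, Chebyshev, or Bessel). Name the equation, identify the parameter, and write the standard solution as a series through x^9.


All three coefficients share the factor 11; dividing through by 11 gives  x^2 y'' + x y' + (x^2 - 1) y = 0.
This matches the Bessel equation x^2 y'' + x y' + (x^2 - nu^2) y = 0 with nu^2 = 1, so nu = 1; the solution bounded at x = 0 is J_1(x).
Frobenius at x = 0: indicial roots ±nu; for r = nu the recurrence k(k + 2nu) c_k = -c_{k-2} gives the standard series J_nu(x) = sum_{k>=0} (-1)^k / (k! (k+nu)!) (x/2)^(2k+nu). Evaluate the first 5 terms:
  k = 0: (-1)^0 / (0! * 1! * 2^1) x^1 = 1/(1*1*2) x^1 = (1/2) x^1
  k = 1: (-1)^1 / (1! * 2! * 2^3) x^3 = -1/(1*2*8) x^3 = (-1/16) x^3
  k = 2: (-1)^2 / (2! * 3! * 2^5) x^5 = 1/(2*6*32) x^5 = (1/384) x^5
  k = 3: (-1)^3 / (3! * 4! * 2^7) x^7 = -1/(6*24*128) x^7 = (-1/18432) x^7
  k = 4: (-1)^4 / (4! * 5! * 2^9) x^9 = 1/(24*120*512) x^9 = (1/1474560) x^9
Hence J_1(x) = x^9/1474560 - x^7/18432 + x^5/384 - x^3/16 + x/2 + ....

J_1(x); series = x^9/1474560 - x^7/18432 + x^5/384 - x^3/16 + x/2


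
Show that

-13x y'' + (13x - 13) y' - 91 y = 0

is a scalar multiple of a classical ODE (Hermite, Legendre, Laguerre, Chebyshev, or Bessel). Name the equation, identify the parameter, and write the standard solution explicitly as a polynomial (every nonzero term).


All three coefficients share the factor -13; dividing through by -13 gives  x y'' + (1 - x) y' + 7 y = 0.
This matches the Laguerre equation x y'' + (1 - x) y' + n y = 0 with n = 7; the polynomial solution is L_7(x).
With y = sum_k a_k x^k, matching x^k gives (k+1)k a_{k+1} + (k+1) a_{k+1} - k a_k + n a_k = 0, i.e. (k+1)^2 a_{k+1} = (k - n) a_k = (k - 7) a_k. The right side vanishes at k = 7, so the series terminates at degree 7.
Standard normalization L_n(0) = 1 gives a_0 = 1. Work upward with a_{k+1} = (k - 7) a_k / (k+1)^2:
  a_1 = (0 - 7)(1) / 1^2 = -7/1 = -7
  a_2 = (1 - 7)(-7) / 2^2 = 42/4 = 21/2
  a_3 = (2 - 7)(21/2) / 3^2 = (-105/2)/9 = -35/6
  a_4 = (3 - 7)(-35/6) / 4^2 = (70/3)/16 = 35/24
  a_5 = (4 - 7)(35/24) / 5^2 = (-35/8)/25 = -7/40
  a_6 = (5 - 7)(-7/40) / 6^2 = (7/20)/36 = 7/720
  a_7 = (6 - 7)(7/720) / 7^2 = (-7/720)/49 = -1/5040
Hence L_7(x) = -x^7/5040 + 7 x^6/720 - 7 x^5/40 + 35 x^4/24 - 35 x^3/6 + 21 x^2/2 - 7 x + 1.

L_7(x); series = -x^7/5040 + 7 x^6/720 - 7 x^5/40 + 35 x^4/24 - 35 x^3/6 + 21 x^2/2 - 7 x + 1


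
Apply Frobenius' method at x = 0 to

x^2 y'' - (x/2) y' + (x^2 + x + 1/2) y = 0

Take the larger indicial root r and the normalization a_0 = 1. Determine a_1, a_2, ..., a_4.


Write in Frobenius form y'' + (p(x)/x) y' + (q(x)/x^2) y = 0:
  p(x) = -1/2,  q(x) = x^2 + x + 1/2.
Indicial equation: r(r-1) + (-1/2) r + (1/2) = 0 -> roots r_1 = 1, r_2 = 1/2.
Take r = r_1 = 1. Let y(x) = x^r sum_{n>=0} a_n x^n with a_0 = 1.
Substitute y = x^r sum a_n x^n and match x^{r+n}. The recurrence is
  D(n) a_n + 1 a_{n-1} + 1 a_{n-2} = 0,  where D(n) = (r+n)(r+n-1) + (-1/2)(r+n) + (1/2).
  a_n = [-1 a_{n-1} - 1 a_{n-2}] / D(n).
Since the indicial polynomial factors as (r - r_1)(r - r_2), D(n) = (r_1 + n - r_1)(r_1 + n - r_2) = n(n + 1/2).
Evaluating step by step (a_0 = 1):
  n = 1: D(1) = 1(1 + 1/2) = 3/2; numerator = -1(1) = -1; a_1 = (-1)/(3/2) = -2/3
  n = 2: D(2) = 2(2 + 1/2) = 5; numerator = -1(-2/3) - 1(1) = -1/3; a_2 = (-1/3)/(5) = -1/15
  n = 3: D(3) = 3(3 + 1/2) = 21/2; numerator = -1(-1/15) - 1(-2/3) = 11/15; a_3 = (11/15)/(21/2) = 22/315
  n = 4: D(4) = 4(4 + 1/2) = 18; numerator = -1(22/315) - 1(-1/15) = -1/315; a_4 = (-1/315)/(18) = -1/5670

r = 1; a_0 = 1; a_1 = -2/3; a_2 = -1/15; a_3 = 22/315; a_4 = -1/5670


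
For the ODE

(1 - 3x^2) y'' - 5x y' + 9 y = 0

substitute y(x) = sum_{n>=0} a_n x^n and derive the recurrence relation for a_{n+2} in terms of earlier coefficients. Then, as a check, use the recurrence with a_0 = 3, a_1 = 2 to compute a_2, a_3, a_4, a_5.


Substitute y = sum_n a_n x^n.
(1 - 3 x^2) y'' contributes (n+2)(n+1) a_{n+2} - 3 n(n-1) a_n at x^n.
-5 x y'(x) contributes -5 n a_n at x^n.
9 y(x) contributes 9 a_n at x^n.
Matching x^n: (n+2)(n+1) a_{n+2} + (-3 n(n-1) - 5 n + 9) a_n = 0.
Thus a_{n+2} = (3 n(n-1) + 5 n - 9) / ((n+1)(n+2)) * a_n.

Check with a_0 = 3, a_1 = 2 (apply the recurrence for n = 0, 1, 2, 3): a_0 = 3, a_1 = 2, a_2 = -27/2, a_3 = -4/3, a_4 = -63/8, a_5 = -8/5.

a_(n+2) = (3 n(n-1) + 5 n - 9) / ((n+1)(n+2)) * a_n; check: a_0 = 3, a_1 = 2, a_2 = -27/2, a_3 = -4/3, a_4 = -63/8, a_5 = -8/5


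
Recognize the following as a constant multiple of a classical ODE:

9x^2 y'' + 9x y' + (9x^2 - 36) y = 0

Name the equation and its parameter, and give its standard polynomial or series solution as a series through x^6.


All three coefficients share the factor 9; dividing through by 9 gives  x^2 y'' + x y' + (x^2 - 4) y = 0.
This matches the Bessel equation x^2 y'' + x y' + (x^2 - nu^2) y = 0 with nu^2 = 4, so nu = 2; the solution bounded at x = 0 is J_2(x).
Frobenius at x = 0: indicial roots ±nu; for r = nu the recurrence k(k + 2nu) c_k = -c_{k-2} gives the standard series J_nu(x) = sum_{k>=0} (-1)^k / (k! (k+nu)!) (x/2)^(2k+nu). Evaluate the first 3 terms:
  k = 0: (-1)^0 / (0! * 2! * 2^2) x^2 = 1/(1*2*4) x^2 = (1/8) x^2
  k = 1: (-1)^1 / (1! * 3! * 2^4) x^4 = -1/(1*6*16) x^4 = (-1/96) x^4
  k = 2: (-1)^2 / (2! * 4! * 2^6) x^6 = 1/(2*24*64) x^6 = (1/3072) x^6
Hence J_2(x) = x^6/3072 - x^4/96 + x^2/8 + ....

J_2(x); series = x^6/3072 - x^4/96 + x^2/8


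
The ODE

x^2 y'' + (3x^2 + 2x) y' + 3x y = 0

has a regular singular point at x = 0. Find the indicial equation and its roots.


Divide by x^2 to reach normal form y'' + P_1(x) y' + P_2(x) y = 0 with P_1(x) = 3 + 2/x and P_2(x) = 3/x.
x = 0 is a singular point because the y'-coefficient 3 + 2/x has a pole at x = 0 and the y-coefficient 3/x has a pole at x = 0.
It is a regular singular point because x P_1(x) = p(x) = 3x + 2 and x^2 P_2(x) = q(x) = 3x are polynomials, hence analytic at x = 0.
p(0) = 2,  q(0) = 0.
Indicial equation: r(r-1) + p(0) r + q(0) = 0, i.e. r^2 + (p(0) - 1) r + q(0) = 0, i.e. r^2 + 1 r = 0.
Discriminant: (1)^2 - 4(0) = 1, so r = (-1 ± 1)/2.
Solving: r_1 = 0, r_2 = -1.

indicial: r^2 + 1 r = 0; roots r_1 = 0, r_2 = -1


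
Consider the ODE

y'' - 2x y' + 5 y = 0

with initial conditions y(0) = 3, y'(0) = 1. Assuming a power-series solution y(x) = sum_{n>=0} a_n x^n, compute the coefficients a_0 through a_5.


Ansatz: y(x) = sum_{n>=0} a_n x^n, so y'(x) = sum_{n>=1} n a_n x^(n-1) and y''(x) = sum_{n>=2} n(n-1) a_n x^(n-2).
Substitute into P(x) y'' + Q(x) y' + R(x) y = 0 with P(x) = 1, Q(x) = -2x, R(x) = 5, and match powers of x.
Initial conditions: a_0 = 3, a_1 = 1.
Setting the coefficient of each power of x to zero and solving order by order (substituting the coefficients already found):
  x^0: 2 a_2 + 5 a_0 = 0  ->  2 a_2 = -5 a_0 = -15  ->  a_2 = -15/2
  x^1: 6 a_3 + 3 a_1 = 0  ->  6 a_3 = -3 a_1 = -3  ->  a_3 = -1/2
  x^2: 12 a_4 + a_2 = 0  ->  12 a_4 = -a_2 = 15/2  ->  a_4 = 5/8
  x^3: 20 a_5 - a_3 = 0  ->  20 a_5 = a_3 = -1/2  ->  a_5 = -1/40
Truncated series: y(x) = 3 + x - (15/2) x^2 - (1/2) x^3 + (5/8) x^4 - (1/40) x^5 + O(x^6).

a_0 = 3; a_1 = 1; a_2 = -15/2; a_3 = -1/2; a_4 = 5/8; a_5 = -1/40


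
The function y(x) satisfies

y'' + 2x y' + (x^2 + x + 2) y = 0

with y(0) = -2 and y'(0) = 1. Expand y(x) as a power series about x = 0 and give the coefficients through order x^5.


Ansatz: y(x) = sum_{n>=0} a_n x^n, so y'(x) = sum_{n>=1} n a_n x^(n-1) and y''(x) = sum_{n>=2} n(n-1) a_n x^(n-2).
Substitute into P(x) y'' + Q(x) y' + R(x) y = 0 with P(x) = 1, Q(x) = 2x, R(x) = x^2 + x + 2, and match powers of x.
Initial conditions: a_0 = -2, a_1 = 1.
Setting the coefficient of each power of x to zero and solving order by order (substituting the coefficients already found):
  x^0: 2 a_2 + 2 a_0 = 0  ->  2 a_2 = -2 a_0 = 4  ->  a_2 = 2
  x^1: 6 a_3 + 4 a_1 + a_0 = 0  ->  6 a_3 = -4 a_1 - a_0 = -2  ->  a_3 = -1/3
  x^2: 12 a_4 + 6 a_2 + a_1 + a_0 = 0  ->  12 a_4 = -6 a_2 - a_1 - a_0 = -11  ->  a_4 = -11/12
  x^3: 20 a_5 + 8 a_3 + a_2 + a_1 = 0  ->  20 a_5 = -8 a_3 - a_2 - a_1 = -1/3  ->  a_5 = -1/60
Truncated series: y(x) = -2 + x + 2 x^2 - (1/3) x^3 - (11/12) x^4 - (1/60) x^5 + O(x^6).

a_0 = -2; a_1 = 1; a_2 = 2; a_3 = -1/3; a_4 = -11/12; a_5 = -1/60


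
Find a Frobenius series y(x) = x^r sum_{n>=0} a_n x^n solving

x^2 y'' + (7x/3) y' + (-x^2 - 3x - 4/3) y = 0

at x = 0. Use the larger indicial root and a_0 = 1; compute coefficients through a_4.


Write in Frobenius form y'' + (p(x)/x) y' + (q(x)/x^2) y = 0:
  p(x) = 7/3,  q(x) = -x^2 - 3x - 4/3.
Indicial equation: r(r-1) + (7/3) r + (-4/3) = 0 -> roots r_1 = 2/3, r_2 = -2.
Take r = r_1 = 2/3. Let y(x) = x^r sum_{n>=0} a_n x^n with a_0 = 1.
Substitute y = x^r sum a_n x^n and match x^{r+n}. The recurrence is
  D(n) a_n - 3 a_{n-1} - 1 a_{n-2} = 0,  where D(n) = (r+n)(r+n-1) + (7/3)(r+n) + (-4/3).
  a_n = [3 a_{n-1} + 1 a_{n-2}] / D(n).
Since the indicial polynomial factors as (r - r_1)(r - r_2), D(n) = (r_1 + n - r_1)(r_1 + n - r_2) = n(n + 8/3).
Evaluating step by step (a_0 = 1):
  n = 1: D(1) = 1(1 + 8/3) = 11/3; numerator = 3(1) = 3; a_1 = (3)/(11/3) = 9/11
  n = 2: D(2) = 2(2 + 8/3) = 28/3; numerator = 3(9/11) + 1(1) = 38/11; a_2 = (38/11)/(28/3) = 57/154
  n = 3: D(3) = 3(3 + 8/3) = 17; numerator = 3(57/154) + 1(9/11) = 27/14; a_3 = (27/14)/(17) = 27/238
  n = 4: D(4) = 4(4 + 8/3) = 80/3; numerator = 3(27/238) + 1(57/154) = 930/1309; a_4 = (930/1309)/(80/3) = 279/10472

r = 2/3; a_0 = 1; a_1 = 9/11; a_2 = 57/154; a_3 = 27/238; a_4 = 279/10472


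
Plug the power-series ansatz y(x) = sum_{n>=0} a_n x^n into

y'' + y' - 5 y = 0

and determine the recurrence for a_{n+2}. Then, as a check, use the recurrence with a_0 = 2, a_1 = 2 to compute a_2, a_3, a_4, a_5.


Substitute y = sum_n a_n x^n.
y''(x) has coefficient (n+2)(n+1) a_{n+2} at x^n;
y'(x) has coefficient (n+1) a_{n+1} at x^n;
-5 y(x) has coefficient -5 a_n at x^n.
Matching x^n: (n+2)(n+1) a_{n+2} + (n+1) a_{n+1} - 5 a_n = 0.
Thus a_{n+2} = [-(n+1) a_{n+1} + 5 a_n] / ((n+1)(n+2)).

Check with a_0 = 2, a_1 = 2 (apply the recurrence for n = 0, 1, 2, 3): a_0 = 2, a_1 = 2, a_2 = 4, a_3 = 1/3, a_4 = 19/12, a_5 = -7/30.

a_(n+2) = [-(n+1) a_(n+1) + 5 a_n] / ((n+1)(n+2)); check: a_0 = 2, a_1 = 2, a_2 = 4, a_3 = 1/3, a_4 = 19/12, a_5 = -7/30


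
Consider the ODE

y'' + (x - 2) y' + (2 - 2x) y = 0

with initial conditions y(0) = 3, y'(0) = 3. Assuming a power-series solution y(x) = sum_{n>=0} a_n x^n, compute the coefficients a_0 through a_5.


Ansatz: y(x) = sum_{n>=0} a_n x^n, so y'(x) = sum_{n>=1} n a_n x^(n-1) and y''(x) = sum_{n>=2} n(n-1) a_n x^(n-2).
Substitute into P(x) y'' + Q(x) y' + R(x) y = 0 with P(x) = 1, Q(x) = x - 2, R(x) = 2 - 2x, and match powers of x.
Initial conditions: a_0 = 3, a_1 = 3.
Setting the coefficient of each power of x to zero and solving order by order (substituting the coefficients already found):
  x^0: 2 a_2 - 2 a_1 + 2 a_0 = 0  ->  2 a_2 = 2 a_1 - 2 a_0 = 0  ->  a_2 = 0
  x^1: 6 a_3 - 4 a_2 + 3 a_1 - 2 a_0 = 0  ->  6 a_3 = 4 a_2 - 3 a_1 + 2 a_0 = -3  ->  a_3 = -1/2
  x^2: 12 a_4 - 6 a_3 + 4 a_2 - 2 a_1 = 0  ->  12 a_4 = 6 a_3 - 4 a_2 + 2 a_1 = 3  ->  a_4 = 1/4
  x^3: 20 a_5 - 8 a_4 + 5 a_3 - 2 a_2 = 0  ->  20 a_5 = 8 a_4 - 5 a_3 + 2 a_2 = 9/2  ->  a_5 = 9/40
Truncated series: y(x) = 3 + 3 x - (1/2) x^3 + (1/4) x^4 + (9/40) x^5 + O(x^6).

a_0 = 3; a_1 = 3; a_2 = 0; a_3 = -1/2; a_4 = 1/4; a_5 = 9/40


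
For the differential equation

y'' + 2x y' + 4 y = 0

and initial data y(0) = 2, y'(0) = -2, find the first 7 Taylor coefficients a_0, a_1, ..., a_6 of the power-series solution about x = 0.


Ansatz: y(x) = sum_{n>=0} a_n x^n, so y'(x) = sum_{n>=1} n a_n x^(n-1) and y''(x) = sum_{n>=2} n(n-1) a_n x^(n-2).
Substitute into P(x) y'' + Q(x) y' + R(x) y = 0 with P(x) = 1, Q(x) = 2x, R(x) = 4, and match powers of x.
Initial conditions: a_0 = 2, a_1 = -2.
Setting the coefficient of each power of x to zero and solving order by order (substituting the coefficients already found):
  x^0: 2 a_2 + 4 a_0 = 0  ->  2 a_2 = -4 a_0 = -8  ->  a_2 = -4
  x^1: 6 a_3 + 6 a_1 = 0  ->  6 a_3 = -6 a_1 = 12  ->  a_3 = 2
  x^2: 12 a_4 + 8 a_2 = 0  ->  12 a_4 = -8 a_2 = 32  ->  a_4 = 8/3
  x^3: 20 a_5 + 10 a_3 = 0  ->  20 a_5 = -10 a_3 = -20  ->  a_5 = -1
  x^4: 30 a_6 + 12 a_4 = 0  ->  30 a_6 = -12 a_4 = -32  ->  a_6 = -16/15
Truncated series: y(x) = 2 - 2 x - 4 x^2 + 2 x^3 + (8/3) x^4 - x^5 - (16/15) x^6 + O(x^7).

a_0 = 2; a_1 = -2; a_2 = -4; a_3 = 2; a_4 = 8/3; a_5 = -1; a_6 = -16/15


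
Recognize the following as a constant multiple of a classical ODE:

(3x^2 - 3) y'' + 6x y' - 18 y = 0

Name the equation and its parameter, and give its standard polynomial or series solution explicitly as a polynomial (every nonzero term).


All three coefficients share the factor -3; dividing through by -3 gives  (1 - x^2) y'' - 2x y' + 6 y = 0.
This matches the Legendre equation (1 - x^2) y'' - 2x y' + n(n+1) y = 0 (note the -2x y' term) with n(n+1) = 6, so n = 2; the polynomial solution is P_2(x).
With y = sum_k a_k x^k, matching x^k gives (k+2)(k+1) a_{k+2} = [k(k+1) - n(n+1)] a_k = (k - 2)(k + 3) a_k. The right side vanishes at k = 2, so the series with the parity of 2 terminates at degree 2.
Standard normalization (P_n(1) = 1): leading coefficient (2n)!/(2^n (n!)^2) = 24/(4*4) = 3/2, so a_2 = 3/2. Work downward with a_k = (k+1)(k+2) a_{k+2} / ((k - 2)(k + 3)):
  a_0 = (1)(2)(3/2) / ((0 - 2)(0 + 3)) = 3/(-6) = -1/2
Hence P_2(x) = 3 x^2/2 - 1/2.

P_2(x); series = 3 x^2/2 - 1/2


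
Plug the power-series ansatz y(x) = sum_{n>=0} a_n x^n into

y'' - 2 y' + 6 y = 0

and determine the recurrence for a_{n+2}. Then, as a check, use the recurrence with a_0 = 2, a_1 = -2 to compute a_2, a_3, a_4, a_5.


Substitute y = sum_n a_n x^n.
y''(x) has coefficient (n+2)(n+1) a_{n+2} at x^n;
-2 y'(x) has coefficient -2 (n+1) a_{n+1} at x^n;
6 y(x) has coefficient 6 a_n at x^n.
Matching x^n: (n+2)(n+1) a_{n+2} - 2 (n+1) a_{n+1} + 6 a_n = 0.
Thus a_{n+2} = [2 (n+1) a_{n+1} - 6 a_n] / ((n+1)(n+2)).

Check with a_0 = 2, a_1 = -2 (apply the recurrence for n = 0, 1, 2, 3): a_0 = 2, a_1 = -2, a_2 = -8, a_3 = -10/3, a_4 = 7/3, a_5 = 29/15.

a_(n+2) = [2 (n+1) a_(n+1) - 6 a_n] / ((n+1)(n+2)); check: a_0 = 2, a_1 = -2, a_2 = -8, a_3 = -10/3, a_4 = 7/3, a_5 = 29/15


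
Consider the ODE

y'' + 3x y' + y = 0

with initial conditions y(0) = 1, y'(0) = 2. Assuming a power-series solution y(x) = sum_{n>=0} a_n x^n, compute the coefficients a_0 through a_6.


Ansatz: y(x) = sum_{n>=0} a_n x^n, so y'(x) = sum_{n>=1} n a_n x^(n-1) and y''(x) = sum_{n>=2} n(n-1) a_n x^(n-2).
Substitute into P(x) y'' + Q(x) y' + R(x) y = 0 with P(x) = 1, Q(x) = 3x, R(x) = 1, and match powers of x.
Initial conditions: a_0 = 1, a_1 = 2.
Setting the coefficient of each power of x to zero and solving order by order (substituting the coefficients already found):
  x^0: 2 a_2 + a_0 = 0  ->  2 a_2 = -a_0 = -1  ->  a_2 = -1/2
  x^1: 6 a_3 + 4 a_1 = 0  ->  6 a_3 = -4 a_1 = -8  ->  a_3 = -4/3
  x^2: 12 a_4 + 7 a_2 = 0  ->  12 a_4 = -7 a_2 = 7/2  ->  a_4 = 7/24
  x^3: 20 a_5 + 10 a_3 = 0  ->  20 a_5 = -10 a_3 = 40/3  ->  a_5 = 2/3
  x^4: 30 a_6 + 13 a_4 = 0  ->  30 a_6 = -13 a_4 = -91/24  ->  a_6 = -91/720
Truncated series: y(x) = 1 + 2 x - (1/2) x^2 - (4/3) x^3 + (7/24) x^4 + (2/3) x^5 - (91/720) x^6 + O(x^7).

a_0 = 1; a_1 = 2; a_2 = -1/2; a_3 = -4/3; a_4 = 7/24; a_5 = 2/3; a_6 = -91/720


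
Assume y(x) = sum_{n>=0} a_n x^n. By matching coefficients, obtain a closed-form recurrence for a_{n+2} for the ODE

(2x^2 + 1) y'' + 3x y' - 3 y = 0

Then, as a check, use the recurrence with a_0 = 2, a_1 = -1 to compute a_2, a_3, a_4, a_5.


Substitute y = sum_n a_n x^n.
(1 + 2 x^2) y'' contributes (n+2)(n+1) a_{n+2} + 2 n(n-1) a_n at x^n.
3 x y'(x) contributes 3 n a_n at x^n.
-3 y(x) contributes -3 a_n at x^n.
Matching x^n: (n+2)(n+1) a_{n+2} + (2 n(n-1) + 3 n - 3) a_n = 0.
Thus a_{n+2} = (-2 n(n-1) - 3 n + 3) / ((n+1)(n+2)) * a_n.

Check with a_0 = 2, a_1 = -1 (apply the recurrence for n = 0, 1, 2, 3): a_0 = 2, a_1 = -1, a_2 = 3, a_3 = 0, a_4 = -7/4, a_5 = 0.

a_(n+2) = (-2 n(n-1) - 3 n + 3) / ((n+1)(n+2)) * a_n; check: a_0 = 2, a_1 = -1, a_2 = 3, a_3 = 0, a_4 = -7/4, a_5 = 0


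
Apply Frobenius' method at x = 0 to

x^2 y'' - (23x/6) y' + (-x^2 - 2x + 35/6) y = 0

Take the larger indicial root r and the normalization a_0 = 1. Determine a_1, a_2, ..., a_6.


Write in Frobenius form y'' + (p(x)/x) y' + (q(x)/x^2) y = 0:
  p(x) = -23/6,  q(x) = -x^2 - 2x + 35/6.
Indicial equation: r(r-1) + (-23/6) r + (35/6) = 0 -> roots r_1 = 5/2, r_2 = 7/3.
Take r = r_1 = 5/2. Let y(x) = x^r sum_{n>=0} a_n x^n with a_0 = 1.
Substitute y = x^r sum a_n x^n and match x^{r+n}. The recurrence is
  D(n) a_n - 2 a_{n-1} - 1 a_{n-2} = 0,  where D(n) = (r+n)(r+n-1) + (-23/6)(r+n) + (35/6).
  a_n = [2 a_{n-1} + 1 a_{n-2}] / D(n).
Since the indicial polynomial factors as (r - r_1)(r - r_2), D(n) = (r_1 + n - r_1)(r_1 + n - r_2) = n(n + 1/6).
Evaluating step by step (a_0 = 1):
  n = 1: D(1) = 1(1 + 1/6) = 7/6; numerator = 2(1) = 2; a_1 = (2)/(7/6) = 12/7
  n = 2: D(2) = 2(2 + 1/6) = 13/3; numerator = 2(12/7) + 1(1) = 31/7; a_2 = (31/7)/(13/3) = 93/91
  n = 3: D(3) = 3(3 + 1/6) = 19/2; numerator = 2(93/91) + 1(12/7) = 342/91; a_3 = (342/91)/(19/2) = 36/91
  n = 4: D(4) = 4(4 + 1/6) = 50/3; numerator = 2(36/91) + 1(93/91) = 165/91; a_4 = (165/91)/(50/3) = 99/910
  n = 5: D(5) = 5(5 + 1/6) = 155/6; numerator = 2(99/910) + 1(36/91) = 279/455; a_5 = (279/455)/(155/6) = 54/2275
  n = 6: D(6) = 6(6 + 1/6) = 37; numerator = 2(54/2275) + 1(99/910) = 711/4550; a_6 = (711/4550)/(37) = 711/168350

r = 5/2; a_0 = 1; a_1 = 12/7; a_2 = 93/91; a_3 = 36/91; a_4 = 99/910; a_5 = 54/2275; a_6 = 711/168350


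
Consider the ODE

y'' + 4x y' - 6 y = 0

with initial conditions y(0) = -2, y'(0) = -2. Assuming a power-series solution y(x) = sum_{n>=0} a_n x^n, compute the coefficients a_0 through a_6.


Ansatz: y(x) = sum_{n>=0} a_n x^n, so y'(x) = sum_{n>=1} n a_n x^(n-1) and y''(x) = sum_{n>=2} n(n-1) a_n x^(n-2).
Substitute into P(x) y'' + Q(x) y' + R(x) y = 0 with P(x) = 1, Q(x) = 4x, R(x) = -6, and match powers of x.
Initial conditions: a_0 = -2, a_1 = -2.
Setting the coefficient of each power of x to zero and solving order by order (substituting the coefficients already found):
  x^0: 2 a_2 - 6 a_0 = 0  ->  2 a_2 = 6 a_0 = -12  ->  a_2 = -6
  x^1: 6 a_3 - 2 a_1 = 0  ->  6 a_3 = 2 a_1 = -4  ->  a_3 = -2/3
  x^2: 12 a_4 + 2 a_2 = 0  ->  12 a_4 = -2 a_2 = 12  ->  a_4 = 1
  x^3: 20 a_5 + 6 a_3 = 0  ->  20 a_5 = -6 a_3 = 4  ->  a_5 = 1/5
  x^4: 30 a_6 + 10 a_4 = 0  ->  30 a_6 = -10 a_4 = -10  ->  a_6 = -1/3
Truncated series: y(x) = -2 - 2 x - 6 x^2 - (2/3) x^3 + x^4 + (1/5) x^5 - (1/3) x^6 + O(x^7).

a_0 = -2; a_1 = -2; a_2 = -6; a_3 = -2/3; a_4 = 1; a_5 = 1/5; a_6 = -1/3


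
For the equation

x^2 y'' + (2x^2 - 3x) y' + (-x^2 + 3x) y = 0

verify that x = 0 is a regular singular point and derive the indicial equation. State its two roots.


Divide by x^2 to reach normal form y'' + P_1(x) y' + P_2(x) y = 0 with P_1(x) = 2 - 3/x and P_2(x) = -1 + 3/x.
x = 0 is a singular point because the y'-coefficient 2 - 3/x has a pole at x = 0 and the y-coefficient -1 + 3/x has a pole at x = 0.
It is a regular singular point because x P_1(x) = p(x) = 2x - 3 and x^2 P_2(x) = q(x) = -x^2 + 3x are polynomials, hence analytic at x = 0.
p(0) = -3,  q(0) = 0.
Indicial equation: r(r-1) + p(0) r + q(0) = 0, i.e. r^2 + (p(0) - 1) r + q(0) = 0, i.e. r^2 - 4 r = 0.
Discriminant: (-4)^2 - 4(0) = 16, so r = (4 ± 4)/2.
Solving: r_1 = 4, r_2 = 0.

indicial: r^2 - 4 r = 0; roots r_1 = 4, r_2 = 0


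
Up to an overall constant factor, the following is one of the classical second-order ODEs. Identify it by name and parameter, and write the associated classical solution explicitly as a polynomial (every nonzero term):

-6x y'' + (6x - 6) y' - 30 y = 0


All three coefficients share the factor -6; dividing through by -6 gives  x y'' + (1 - x) y' + 5 y = 0.
This matches the Laguerre equation x y'' + (1 - x) y' + n y = 0 with n = 5; the polynomial solution is L_5(x).
With y = sum_k a_k x^k, matching x^k gives (k+1)k a_{k+1} + (k+1) a_{k+1} - k a_k + n a_k = 0, i.e. (k+1)^2 a_{k+1} = (k - n) a_k = (k - 5) a_k. The right side vanishes at k = 5, so the series terminates at degree 5.
Standard normalization L_n(0) = 1 gives a_0 = 1. Work upward with a_{k+1} = (k - 5) a_k / (k+1)^2:
  a_1 = (0 - 5)(1) / 1^2 = -5/1 = -5
  a_2 = (1 - 5)(-5) / 2^2 = 20/4 = 5
  a_3 = (2 - 5)(5) / 3^2 = -15/9 = -5/3
  a_4 = (3 - 5)(-5/3) / 4^2 = (10/3)/16 = 5/24
  a_5 = (4 - 5)(5/24) / 5^2 = (-5/24)/25 = -1/120
Hence L_5(x) = -x^5/120 + 5 x^4/24 - 5 x^3/3 + 5 x^2 - 5 x + 1.

L_5(x); series = -x^5/120 + 5 x^4/24 - 5 x^3/3 + 5 x^2 - 5 x + 1


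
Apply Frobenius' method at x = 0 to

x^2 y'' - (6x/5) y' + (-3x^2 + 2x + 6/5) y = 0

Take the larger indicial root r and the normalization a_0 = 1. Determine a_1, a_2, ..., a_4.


Write in Frobenius form y'' + (p(x)/x) y' + (q(x)/x^2) y = 0:
  p(x) = -6/5,  q(x) = -3x^2 + 2x + 6/5.
Indicial equation: r(r-1) + (-6/5) r + (6/5) = 0 -> roots r_1 = 6/5, r_2 = 1.
Take r = r_1 = 6/5. Let y(x) = x^r sum_{n>=0} a_n x^n with a_0 = 1.
Substitute y = x^r sum a_n x^n and match x^{r+n}. The recurrence is
  D(n) a_n + 2 a_{n-1} - 3 a_{n-2} = 0,  where D(n) = (r+n)(r+n-1) + (-6/5)(r+n) + (6/5).
  a_n = [-2 a_{n-1} + 3 a_{n-2}] / D(n).
Since the indicial polynomial factors as (r - r_1)(r - r_2), D(n) = (r_1 + n - r_1)(r_1 + n - r_2) = n(n + 1/5).
Evaluating step by step (a_0 = 1):
  n = 1: D(1) = 1(1 + 1/5) = 6/5; numerator = -2(1) = -2; a_1 = (-2)/(6/5) = -5/3
  n = 2: D(2) = 2(2 + 1/5) = 22/5; numerator = -2(-5/3) + 3(1) = 19/3; a_2 = (19/3)/(22/5) = 95/66
  n = 3: D(3) = 3(3 + 1/5) = 48/5; numerator = -2(95/66) + 3(-5/3) = -260/33; a_3 = (-260/33)/(48/5) = -325/396
  n = 4: D(4) = 4(4 + 1/5) = 84/5; numerator = -2(-325/396) + 3(95/66) = 590/99; a_4 = (590/99)/(84/5) = 1475/4158

r = 6/5; a_0 = 1; a_1 = -5/3; a_2 = 95/66; a_3 = -325/396; a_4 = 1475/4158


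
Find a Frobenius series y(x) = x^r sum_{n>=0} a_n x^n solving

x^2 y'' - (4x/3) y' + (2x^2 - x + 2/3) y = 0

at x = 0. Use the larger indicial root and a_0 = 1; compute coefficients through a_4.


Write in Frobenius form y'' + (p(x)/x) y' + (q(x)/x^2) y = 0:
  p(x) = -4/3,  q(x) = 2x^2 - x + 2/3.
Indicial equation: r(r-1) + (-4/3) r + (2/3) = 0 -> roots r_1 = 2, r_2 = 1/3.
Take r = r_1 = 2. Let y(x) = x^r sum_{n>=0} a_n x^n with a_0 = 1.
Substitute y = x^r sum a_n x^n and match x^{r+n}. The recurrence is
  D(n) a_n - 1 a_{n-1} + 2 a_{n-2} = 0,  where D(n) = (r+n)(r+n-1) + (-4/3)(r+n) + (2/3).
  a_n = [1 a_{n-1} - 2 a_{n-2}] / D(n).
Since the indicial polynomial factors as (r - r_1)(r - r_2), D(n) = (r_1 + n - r_1)(r_1 + n - r_2) = n(n + 5/3).
Evaluating step by step (a_0 = 1):
  n = 1: D(1) = 1(1 + 5/3) = 8/3; numerator = 1(1) = 1; a_1 = (1)/(8/3) = 3/8
  n = 2: D(2) = 2(2 + 5/3) = 22/3; numerator = 1(3/8) - 2(1) = -13/8; a_2 = (-13/8)/(22/3) = -39/176
  n = 3: D(3) = 3(3 + 5/3) = 14; numerator = 1(-39/176) - 2(3/8) = -171/176; a_3 = (-171/176)/(14) = -171/2464
  n = 4: D(4) = 4(4 + 5/3) = 68/3; numerator = 1(-171/2464) - 2(-39/176) = 921/2464; a_4 = (921/2464)/(68/3) = 2763/167552

r = 2; a_0 = 1; a_1 = 3/8; a_2 = -39/176; a_3 = -171/2464; a_4 = 2763/167552


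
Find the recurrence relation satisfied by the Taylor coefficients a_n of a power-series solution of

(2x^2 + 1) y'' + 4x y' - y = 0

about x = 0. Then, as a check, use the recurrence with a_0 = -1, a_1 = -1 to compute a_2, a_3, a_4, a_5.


Substitute y = sum_n a_n x^n.
(1 + 2 x^2) y'' contributes (n+2)(n+1) a_{n+2} + 2 n(n-1) a_n at x^n.
4 x y'(x) contributes 4 n a_n at x^n.
-y(x) contributes -1 a_n at x^n.
Matching x^n: (n+2)(n+1) a_{n+2} + (2 n(n-1) + 4 n - 1) a_n = 0.
Thus a_{n+2} = (-2 n(n-1) - 4 n + 1) / ((n+1)(n+2)) * a_n.

Check with a_0 = -1, a_1 = -1 (apply the recurrence for n = 0, 1, 2, 3): a_0 = -1, a_1 = -1, a_2 = -1/2, a_3 = 1/2, a_4 = 11/24, a_5 = -23/40.

a_(n+2) = (-2 n(n-1) - 4 n + 1) / ((n+1)(n+2)) * a_n; check: a_0 = -1, a_1 = -1, a_2 = -1/2, a_3 = 1/2, a_4 = 11/24, a_5 = -23/40


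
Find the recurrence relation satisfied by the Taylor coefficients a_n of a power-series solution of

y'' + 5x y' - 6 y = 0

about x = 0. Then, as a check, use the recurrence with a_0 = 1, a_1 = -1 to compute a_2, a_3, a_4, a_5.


Substitute y = sum_n a_n x^n.
y''(x) has coefficient (n+2)(n+1) a_{n+2} at x^n;
5 x y'(x) has coefficient 5 n a_n at x^n (shift);
-6 y(x) has coefficient -6 a_n at x^n.
Matching x^n: (n+2)(n+1) a_{n+2} + (5n - 6) a_n = 0.
Thus a_{n+2} = (-5n + 6) / ((n+1)(n+2)) * a_n.

Check with a_0 = 1, a_1 = -1 (apply the recurrence for n = 0, 1, 2, 3): a_0 = 1, a_1 = -1, a_2 = 3, a_3 = -1/6, a_4 = -1, a_5 = 3/40.

a_(n+2) = (-5n + 6) / ((n+1)(n+2)) * a_n; check: a_0 = 1, a_1 = -1, a_2 = 3, a_3 = -1/6, a_4 = -1, a_5 = 3/40


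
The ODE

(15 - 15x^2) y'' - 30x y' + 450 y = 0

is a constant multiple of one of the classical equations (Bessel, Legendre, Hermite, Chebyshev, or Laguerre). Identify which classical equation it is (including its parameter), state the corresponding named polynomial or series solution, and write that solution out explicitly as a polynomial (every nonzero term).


All three coefficients share the factor 15; dividing through by 15 gives  (1 - x^2) y'' - 2x y' + 30 y = 0.
This matches the Legendre equation (1 - x^2) y'' - 2x y' + n(n+1) y = 0 (note the -2x y' term) with n(n+1) = 30, so n = 5; the polynomial solution is P_5(x).
With y = sum_k a_k x^k, matching x^k gives (k+2)(k+1) a_{k+2} = [k(k+1) - n(n+1)] a_k = (k - 5)(k + 6) a_k. The right side vanishes at k = 5, so the series with the parity of 5 terminates at degree 5.
Standard normalization (P_n(1) = 1): leading coefficient (2n)!/(2^n (n!)^2) = 3628800/(32*14400) = 63/8, so a_5 = 63/8. Work downward with a_k = (k+1)(k+2) a_{k+2} / ((k - 5)(k + 6)):
  a_3 = (4)(5)(63/8) / ((3 - 5)(3 + 6)) = (315/2)/(-18) = -35/4
  a_1 = (2)(3)(-35/4) / ((1 - 5)(1 + 6)) = (-105/2)/(-28) = 15/8
Hence P_5(x) = 63 x^5/8 - 35 x^3/4 + 15 x/8.

P_5(x); series = 63 x^5/8 - 35 x^3/4 + 15 x/8


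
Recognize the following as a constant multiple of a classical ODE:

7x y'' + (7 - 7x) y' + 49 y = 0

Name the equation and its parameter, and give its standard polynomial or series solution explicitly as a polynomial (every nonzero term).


All three coefficients share the factor 7; dividing through by 7 gives  x y'' + (1 - x) y' + 7 y = 0.
This matches the Laguerre equation x y'' + (1 - x) y' + n y = 0 with n = 7; the polynomial solution is L_7(x).
With y = sum_k a_k x^k, matching x^k gives (k+1)k a_{k+1} + (k+1) a_{k+1} - k a_k + n a_k = 0, i.e. (k+1)^2 a_{k+1} = (k - n) a_k = (k - 7) a_k. The right side vanishes at k = 7, so the series terminates at degree 7.
Standard normalization L_n(0) = 1 gives a_0 = 1. Work upward with a_{k+1} = (k - 7) a_k / (k+1)^2:
  a_1 = (0 - 7)(1) / 1^2 = -7/1 = -7
  a_2 = (1 - 7)(-7) / 2^2 = 42/4 = 21/2
  a_3 = (2 - 7)(21/2) / 3^2 = (-105/2)/9 = -35/6
  a_4 = (3 - 7)(-35/6) / 4^2 = (70/3)/16 = 35/24
  a_5 = (4 - 7)(35/24) / 5^2 = (-35/8)/25 = -7/40
  a_6 = (5 - 7)(-7/40) / 6^2 = (7/20)/36 = 7/720
  a_7 = (6 - 7)(7/720) / 7^2 = (-7/720)/49 = -1/5040
Hence L_7(x) = -x^7/5040 + 7 x^6/720 - 7 x^5/40 + 35 x^4/24 - 35 x^3/6 + 21 x^2/2 - 7 x + 1.

L_7(x); series = -x^7/5040 + 7 x^6/720 - 7 x^5/40 + 35 x^4/24 - 35 x^3/6 + 21 x^2/2 - 7 x + 1


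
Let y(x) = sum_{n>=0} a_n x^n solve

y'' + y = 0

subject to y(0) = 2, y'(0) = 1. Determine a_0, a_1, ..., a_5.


Ansatz: y(x) = sum_{n>=0} a_n x^n, so y'(x) = sum_{n>=1} n a_n x^(n-1) and y''(x) = sum_{n>=2} n(n-1) a_n x^(n-2).
Substitute into P(x) y'' + Q(x) y' + R(x) y = 0 with P(x) = 1, Q(x) = 0, R(x) = 1, and match powers of x.
Initial conditions: a_0 = 2, a_1 = 1.
Setting the coefficient of each power of x to zero and solving order by order (substituting the coefficients already found):
  x^0: 2 a_2 + a_0 = 0  ->  2 a_2 = -a_0 = -2  ->  a_2 = -1
  x^1: 6 a_3 + a_1 = 0  ->  6 a_3 = -a_1 = -1  ->  a_3 = -1/6
  x^2: 12 a_4 + a_2 = 0  ->  12 a_4 = -a_2 = 1  ->  a_4 = 1/12
  x^3: 20 a_5 + a_3 = 0  ->  20 a_5 = -a_3 = 1/6  ->  a_5 = 1/120
Truncated series: y(x) = 2 + x - x^2 - (1/6) x^3 + (1/12) x^4 + (1/120) x^5 + O(x^6).

a_0 = 2; a_1 = 1; a_2 = -1; a_3 = -1/6; a_4 = 1/12; a_5 = 1/120


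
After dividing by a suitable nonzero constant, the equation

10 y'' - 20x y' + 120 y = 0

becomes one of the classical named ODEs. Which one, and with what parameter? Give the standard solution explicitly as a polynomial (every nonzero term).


All three coefficients share the factor 10; dividing through by 10 gives  y'' - 2x y' + 12 y = 0.
This matches the Hermite equation y'' - 2x y' + 2n y = 0 with 2n = 12, so n = 6; the polynomial solution is H_6(x).
With y = sum_k a_k x^k, matching x^k gives (k+2)(k+1) a_{k+2} = 2(k - n) a_k = 2(k - 6) a_k. The right side vanishes at k = 6, so the series with the parity of 6 terminates at degree 6.
Standard normalization: leading coefficient of H_n is 2^n, so a_6 = 2^6 = 64. Work downward with a_k = (k+1)(k+2) a_{k+2} / (2(k - n)):
  a_4 = (5)(6)(64) / (2(4 - 6)) = 1920/(-4) = -480
  a_2 = (3)(4)(-480) / (2(2 - 6)) = -5760/(-8) = 720
  a_0 = (1)(2)(720) / (2(0 - 6)) = 1440/(-12) = -120
Hence H_6(x) = 64 x^6 - 480 x^4 + 720 x^2 - 120.

H_6(x); series = 64 x^6 - 480 x^4 + 720 x^2 - 120


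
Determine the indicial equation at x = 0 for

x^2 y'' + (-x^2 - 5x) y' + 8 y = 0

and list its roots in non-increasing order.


Divide by x^2 to reach normal form y'' + P_1(x) y' + P_2(x) y = 0 with P_1(x) = -1 - 5/x and P_2(x) = 8/x^2.
x = 0 is a singular point because the y'-coefficient -1 - 5/x has a pole at x = 0 and the y-coefficient 8/x^2 has a pole at x = 0.
It is a regular singular point because x P_1(x) = p(x) = -x - 5 and x^2 P_2(x) = q(x) = 8 are polynomials, hence analytic at x = 0.
p(0) = -5,  q(0) = 8.
Indicial equation: r(r-1) + p(0) r + q(0) = 0, i.e. r^2 + (p(0) - 1) r + q(0) = 0, i.e. r^2 - 6 r + 8 = 0.
Discriminant: (-6)^2 - 4(8) = 4, so r = (6 ± 2)/2.
Solving: r_1 = 4, r_2 = 2.

indicial: r^2 - 6 r + 8 = 0; roots r_1 = 4, r_2 = 2


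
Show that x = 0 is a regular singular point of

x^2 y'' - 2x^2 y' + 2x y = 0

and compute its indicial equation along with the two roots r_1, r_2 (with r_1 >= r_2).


Divide by x^2 to reach normal form y'' + P_1(x) y' + P_2(x) y = 0 with P_1(x) = -2 and P_2(x) = 2/x.
x = 0 is a singular point because the y-coefficient 2/x has a pole at x = 0.
It is a regular singular point because x P_1(x) = p(x) = -2x and x^2 P_2(x) = q(x) = 2x are polynomials, hence analytic at x = 0.
p(0) = 0,  q(0) = 0.
Indicial equation: r(r-1) + p(0) r + q(0) = 0, i.e. r^2 + (p(0) - 1) r + q(0) = 0, i.e. r^2 - 1 r = 0.
Discriminant: (-1)^2 - 4(0) = 1, so r = (1 ± 1)/2.
Solving: r_1 = 1, r_2 = 0.

indicial: r^2 - 1 r = 0; roots r_1 = 1, r_2 = 0


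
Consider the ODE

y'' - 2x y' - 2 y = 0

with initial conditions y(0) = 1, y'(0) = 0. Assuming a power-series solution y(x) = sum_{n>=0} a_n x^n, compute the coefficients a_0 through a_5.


Ansatz: y(x) = sum_{n>=0} a_n x^n, so y'(x) = sum_{n>=1} n a_n x^(n-1) and y''(x) = sum_{n>=2} n(n-1) a_n x^(n-2).
Substitute into P(x) y'' + Q(x) y' + R(x) y = 0 with P(x) = 1, Q(x) = -2x, R(x) = -2, and match powers of x.
Initial conditions: a_0 = 1, a_1 = 0.
Setting the coefficient of each power of x to zero and solving order by order (substituting the coefficients already found):
  x^0: 2 a_2 - 2 a_0 = 0  ->  2 a_2 = 2 a_0 = 2  ->  a_2 = 1
  x^1: 6 a_3 - 4 a_1 = 0  ->  6 a_3 = 4 a_1 = 0  ->  a_3 = 0
  x^2: 12 a_4 - 6 a_2 = 0  ->  12 a_4 = 6 a_2 = 6  ->  a_4 = 1/2
  x^3: 20 a_5 - 8 a_3 = 0  ->  20 a_5 = 8 a_3 = 0  ->  a_5 = 0
Truncated series: y(x) = 1 + x^2 + (1/2) x^4 + O(x^6).

a_0 = 1; a_1 = 0; a_2 = 1; a_3 = 0; a_4 = 1/2; a_5 = 0


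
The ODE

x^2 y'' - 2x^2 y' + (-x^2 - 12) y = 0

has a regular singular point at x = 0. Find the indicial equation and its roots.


Divide by x^2 to reach normal form y'' + P_1(x) y' + P_2(x) y = 0 with P_1(x) = -2 and P_2(x) = -1 - 12/x^2.
x = 0 is a singular point because the y-coefficient -1 - 12/x^2 has a pole at x = 0.
It is a regular singular point because x P_1(x) = p(x) = -2x and x^2 P_2(x) = q(x) = -x^2 - 12 are polynomials, hence analytic at x = 0.
p(0) = 0,  q(0) = -12.
Indicial equation: r(r-1) + p(0) r + q(0) = 0, i.e. r^2 + (p(0) - 1) r + q(0) = 0, i.e. r^2 - 1 r - 12 = 0.
Discriminant: (-1)^2 - 4(-12) = 49, so r = (1 ± 7)/2.
Solving: r_1 = 4, r_2 = -3.

indicial: r^2 - 1 r - 12 = 0; roots r_1 = 4, r_2 = -3


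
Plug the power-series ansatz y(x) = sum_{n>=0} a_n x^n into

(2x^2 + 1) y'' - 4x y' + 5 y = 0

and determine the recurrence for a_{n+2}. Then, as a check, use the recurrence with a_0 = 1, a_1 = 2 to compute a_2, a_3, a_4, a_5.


Substitute y = sum_n a_n x^n.
(1 + 2 x^2) y'' contributes (n+2)(n+1) a_{n+2} + 2 n(n-1) a_n at x^n.
-4 x y'(x) contributes -4 n a_n at x^n.
5 y(x) contributes 5 a_n at x^n.
Matching x^n: (n+2)(n+1) a_{n+2} + (2 n(n-1) - 4 n + 5) a_n = 0.
Thus a_{n+2} = (-2 n(n-1) + 4 n - 5) / ((n+1)(n+2)) * a_n.

Check with a_0 = 1, a_1 = 2 (apply the recurrence for n = 0, 1, 2, 3): a_0 = 1, a_1 = 2, a_2 = -5/2, a_3 = -1/3, a_4 = 5/24, a_5 = 1/12.

a_(n+2) = (-2 n(n-1) + 4 n - 5) / ((n+1)(n+2)) * a_n; check: a_0 = 1, a_1 = 2, a_2 = -5/2, a_3 = -1/3, a_4 = 5/24, a_5 = 1/12


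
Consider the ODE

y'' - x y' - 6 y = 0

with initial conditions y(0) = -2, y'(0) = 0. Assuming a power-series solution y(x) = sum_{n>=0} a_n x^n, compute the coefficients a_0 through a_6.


Ansatz: y(x) = sum_{n>=0} a_n x^n, so y'(x) = sum_{n>=1} n a_n x^(n-1) and y''(x) = sum_{n>=2} n(n-1) a_n x^(n-2).
Substitute into P(x) y'' + Q(x) y' + R(x) y = 0 with P(x) = 1, Q(x) = -x, R(x) = -6, and match powers of x.
Initial conditions: a_0 = -2, a_1 = 0.
Setting the coefficient of each power of x to zero and solving order by order (substituting the coefficients already found):
  x^0: 2 a_2 - 6 a_0 = 0  ->  2 a_2 = 6 a_0 = -12  ->  a_2 = -6
  x^1: 6 a_3 - 7 a_1 = 0  ->  6 a_3 = 7 a_1 = 0  ->  a_3 = 0
  x^2: 12 a_4 - 8 a_2 = 0  ->  12 a_4 = 8 a_2 = -48  ->  a_4 = -4
  x^3: 20 a_5 - 9 a_3 = 0  ->  20 a_5 = 9 a_3 = 0  ->  a_5 = 0
  x^4: 30 a_6 - 10 a_4 = 0  ->  30 a_6 = 10 a_4 = -40  ->  a_6 = -4/3
Truncated series: y(x) = -2 - 6 x^2 - 4 x^4 - (4/3) x^6 + O(x^7).

a_0 = -2; a_1 = 0; a_2 = -6; a_3 = 0; a_4 = -4; a_5 = 0; a_6 = -4/3


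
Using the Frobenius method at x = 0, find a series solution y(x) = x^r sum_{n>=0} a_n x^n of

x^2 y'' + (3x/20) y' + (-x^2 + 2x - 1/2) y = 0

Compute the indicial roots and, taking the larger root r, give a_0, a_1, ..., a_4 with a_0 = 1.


Write in Frobenius form y'' + (p(x)/x) y' + (q(x)/x^2) y = 0:
  p(x) = 3/20,  q(x) = -x^2 + 2x - 1/2.
Indicial equation: r(r-1) + (3/20) r + (-1/2) = 0 -> roots r_1 = 5/4, r_2 = -2/5.
Take r = r_1 = 5/4. Let y(x) = x^r sum_{n>=0} a_n x^n with a_0 = 1.
Substitute y = x^r sum a_n x^n and match x^{r+n}. The recurrence is
  D(n) a_n + 2 a_{n-1} - 1 a_{n-2} = 0,  where D(n) = (r+n)(r+n-1) + (3/20)(r+n) + (-1/2).
  a_n = [-2 a_{n-1} + 1 a_{n-2}] / D(n).
Since the indicial polynomial factors as (r - r_1)(r - r_2), D(n) = (r_1 + n - r_1)(r_1 + n - r_2) = n(n + 33/20).
Evaluating step by step (a_0 = 1):
  n = 1: D(1) = 1(1 + 33/20) = 53/20; numerator = -2(1) = -2; a_1 = (-2)/(53/20) = -40/53
  n = 2: D(2) = 2(2 + 33/20) = 73/10; numerator = -2(-40/53) + 1(1) = 133/53; a_2 = (133/53)/(73/10) = 1330/3869
  n = 3: D(3) = 3(3 + 33/20) = 279/20; numerator = -2(1330/3869) + 1(-40/53) = -5580/3869; a_3 = (-5580/3869)/(279/20) = -400/3869
  n = 4: D(4) = 4(4 + 33/20) = 113/5; numerator = -2(-400/3869) + 1(1330/3869) = 2130/3869; a_4 = (2130/3869)/(113/5) = 10650/437197

r = 5/4; a_0 = 1; a_1 = -40/53; a_2 = 1330/3869; a_3 = -400/3869; a_4 = 10650/437197


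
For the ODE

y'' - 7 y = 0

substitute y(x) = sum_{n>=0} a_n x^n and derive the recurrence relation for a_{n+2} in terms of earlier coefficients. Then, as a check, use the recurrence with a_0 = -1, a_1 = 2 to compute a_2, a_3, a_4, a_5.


Substitute y = sum_n a_n x^n into y'' + (const) y = 0.
y''(x) = sum_{n>=0} (n+2)(n+1) a_{n+2} x^n.
The ODE becomes sum_n [(n+2)(n+1) a_{n+2} - 7 a_n] x^n = 0.
Setting each coefficient to zero gives the recurrence:
  (n+2)(n+1) a_{n+2} - 7 a_n = 0,
  a_{n+2} = 7 / ((n+1)(n+2)) a_n.

Check with a_0 = -1, a_1 = 2 (apply the recurrence for n = 0, 1, 2, 3): a_0 = -1, a_1 = 2, a_2 = -7/2, a_3 = 7/3, a_4 = -49/24, a_5 = 49/60.

a_{n+2} = 7/((n+1)(n+2)) * a_n; check: a_0 = -1, a_1 = 2, a_2 = -7/2, a_3 = 7/3, a_4 = -49/24, a_5 = 49/60


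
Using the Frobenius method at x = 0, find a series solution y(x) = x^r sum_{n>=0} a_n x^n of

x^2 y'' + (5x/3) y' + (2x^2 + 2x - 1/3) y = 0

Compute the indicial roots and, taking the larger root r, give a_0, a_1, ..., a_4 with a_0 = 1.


Write in Frobenius form y'' + (p(x)/x) y' + (q(x)/x^2) y = 0:
  p(x) = 5/3,  q(x) = 2x^2 + 2x - 1/3.
Indicial equation: r(r-1) + (5/3) r + (-1/3) = 0 -> roots r_1 = 1/3, r_2 = -1.
Take r = r_1 = 1/3. Let y(x) = x^r sum_{n>=0} a_n x^n with a_0 = 1.
Substitute y = x^r sum a_n x^n and match x^{r+n}. The recurrence is
  D(n) a_n + 2 a_{n-1} + 2 a_{n-2} = 0,  where D(n) = (r+n)(r+n-1) + (5/3)(r+n) + (-1/3).
  a_n = [-2 a_{n-1} - 2 a_{n-2}] / D(n).
Since the indicial polynomial factors as (r - r_1)(r - r_2), D(n) = (r_1 + n - r_1)(r_1 + n - r_2) = n(n + 4/3).
Evaluating step by step (a_0 = 1):
  n = 1: D(1) = 1(1 + 4/3) = 7/3; numerator = -2(1) = -2; a_1 = (-2)/(7/3) = -6/7
  n = 2: D(2) = 2(2 + 4/3) = 20/3; numerator = -2(-6/7) - 2(1) = -2/7; a_2 = (-2/7)/(20/3) = -3/70
  n = 3: D(3) = 3(3 + 4/3) = 13; numerator = -2(-3/70) - 2(-6/7) = 9/5; a_3 = (9/5)/(13) = 9/65
  n = 4: D(4) = 4(4 + 4/3) = 64/3; numerator = -2(9/65) - 2(-3/70) = -87/455; a_4 = (-87/455)/(64/3) = -261/29120

r = 1/3; a_0 = 1; a_1 = -6/7; a_2 = -3/70; a_3 = 9/65; a_4 = -261/29120


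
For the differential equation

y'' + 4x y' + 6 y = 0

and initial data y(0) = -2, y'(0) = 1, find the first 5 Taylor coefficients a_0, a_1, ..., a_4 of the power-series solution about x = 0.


Ansatz: y(x) = sum_{n>=0} a_n x^n, so y'(x) = sum_{n>=1} n a_n x^(n-1) and y''(x) = sum_{n>=2} n(n-1) a_n x^(n-2).
Substitute into P(x) y'' + Q(x) y' + R(x) y = 0 with P(x) = 1, Q(x) = 4x, R(x) = 6, and match powers of x.
Initial conditions: a_0 = -2, a_1 = 1.
Setting the coefficient of each power of x to zero and solving order by order (substituting the coefficients already found):
  x^0: 2 a_2 + 6 a_0 = 0  ->  2 a_2 = -6 a_0 = 12  ->  a_2 = 6
  x^1: 6 a_3 + 10 a_1 = 0  ->  6 a_3 = -10 a_1 = -10  ->  a_3 = -5/3
  x^2: 12 a_4 + 14 a_2 = 0  ->  12 a_4 = -14 a_2 = -84  ->  a_4 = -7
Truncated series: y(x) = -2 + x + 6 x^2 - (5/3) x^3 - 7 x^4 + O(x^5).

a_0 = -2; a_1 = 1; a_2 = 6; a_3 = -5/3; a_4 = -7


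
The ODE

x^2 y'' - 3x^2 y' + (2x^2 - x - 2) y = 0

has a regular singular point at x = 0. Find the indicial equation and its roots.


Divide by x^2 to reach normal form y'' + P_1(x) y' + P_2(x) y = 0 with P_1(x) = -3 and P_2(x) = 2 - 1/x - 2/x^2.
x = 0 is a singular point because the y-coefficient 2 - 1/x - 2/x^2 has a pole at x = 0.
It is a regular singular point because x P_1(x) = p(x) = -3x and x^2 P_2(x) = q(x) = 2x^2 - x - 2 are polynomials, hence analytic at x = 0.
p(0) = 0,  q(0) = -2.
Indicial equation: r(r-1) + p(0) r + q(0) = 0, i.e. r^2 + (p(0) - 1) r + q(0) = 0, i.e. r^2 - 1 r - 2 = 0.
Discriminant: (-1)^2 - 4(-2) = 9, so r = (1 ± 3)/2.
Solving: r_1 = 2, r_2 = -1.

indicial: r^2 - 1 r - 2 = 0; roots r_1 = 2, r_2 = -1


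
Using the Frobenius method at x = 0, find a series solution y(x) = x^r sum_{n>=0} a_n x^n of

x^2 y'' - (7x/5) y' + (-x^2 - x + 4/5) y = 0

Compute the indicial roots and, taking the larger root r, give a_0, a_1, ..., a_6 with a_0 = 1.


Write in Frobenius form y'' + (p(x)/x) y' + (q(x)/x^2) y = 0:
  p(x) = -7/5,  q(x) = -x^2 - x + 4/5.
Indicial equation: r(r-1) + (-7/5) r + (4/5) = 0 -> roots r_1 = 2, r_2 = 2/5.
Take r = r_1 = 2. Let y(x) = x^r sum_{n>=0} a_n x^n with a_0 = 1.
Substitute y = x^r sum a_n x^n and match x^{r+n}. The recurrence is
  D(n) a_n - 1 a_{n-1} - 1 a_{n-2} = 0,  where D(n) = (r+n)(r+n-1) + (-7/5)(r+n) + (4/5).
  a_n = [1 a_{n-1} + 1 a_{n-2}] / D(n).
Since the indicial polynomial factors as (r - r_1)(r - r_2), D(n) = (r_1 + n - r_1)(r_1 + n - r_2) = n(n + 8/5).
Evaluating step by step (a_0 = 1):
  n = 1: D(1) = 1(1 + 8/5) = 13/5; numerator = 1(1) = 1; a_1 = (1)/(13/5) = 5/13
  n = 2: D(2) = 2(2 + 8/5) = 36/5; numerator = 1(5/13) + 1(1) = 18/13; a_2 = (18/13)/(36/5) = 5/26
  n = 3: D(3) = 3(3 + 8/5) = 69/5; numerator = 1(5/26) + 1(5/13) = 15/26; a_3 = (15/26)/(69/5) = 25/598
  n = 4: D(4) = 4(4 + 8/5) = 112/5; numerator = 1(25/598) + 1(5/26) = 70/299; a_4 = (70/299)/(112/5) = 25/2392
  n = 5: D(5) = 5(5 + 8/5) = 33; numerator = 1(25/2392) + 1(25/598) = 125/2392; a_5 = (125/2392)/(33) = 125/78936
  n = 6: D(6) = 6(6 + 8/5) = 228/5; numerator = 1(125/78936) + 1(25/2392) = 475/39468; a_6 = (475/39468)/(228/5) = 125/473616

r = 2; a_0 = 1; a_1 = 5/13; a_2 = 5/26; a_3 = 25/598; a_4 = 25/2392; a_5 = 125/78936; a_6 = 125/473616
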